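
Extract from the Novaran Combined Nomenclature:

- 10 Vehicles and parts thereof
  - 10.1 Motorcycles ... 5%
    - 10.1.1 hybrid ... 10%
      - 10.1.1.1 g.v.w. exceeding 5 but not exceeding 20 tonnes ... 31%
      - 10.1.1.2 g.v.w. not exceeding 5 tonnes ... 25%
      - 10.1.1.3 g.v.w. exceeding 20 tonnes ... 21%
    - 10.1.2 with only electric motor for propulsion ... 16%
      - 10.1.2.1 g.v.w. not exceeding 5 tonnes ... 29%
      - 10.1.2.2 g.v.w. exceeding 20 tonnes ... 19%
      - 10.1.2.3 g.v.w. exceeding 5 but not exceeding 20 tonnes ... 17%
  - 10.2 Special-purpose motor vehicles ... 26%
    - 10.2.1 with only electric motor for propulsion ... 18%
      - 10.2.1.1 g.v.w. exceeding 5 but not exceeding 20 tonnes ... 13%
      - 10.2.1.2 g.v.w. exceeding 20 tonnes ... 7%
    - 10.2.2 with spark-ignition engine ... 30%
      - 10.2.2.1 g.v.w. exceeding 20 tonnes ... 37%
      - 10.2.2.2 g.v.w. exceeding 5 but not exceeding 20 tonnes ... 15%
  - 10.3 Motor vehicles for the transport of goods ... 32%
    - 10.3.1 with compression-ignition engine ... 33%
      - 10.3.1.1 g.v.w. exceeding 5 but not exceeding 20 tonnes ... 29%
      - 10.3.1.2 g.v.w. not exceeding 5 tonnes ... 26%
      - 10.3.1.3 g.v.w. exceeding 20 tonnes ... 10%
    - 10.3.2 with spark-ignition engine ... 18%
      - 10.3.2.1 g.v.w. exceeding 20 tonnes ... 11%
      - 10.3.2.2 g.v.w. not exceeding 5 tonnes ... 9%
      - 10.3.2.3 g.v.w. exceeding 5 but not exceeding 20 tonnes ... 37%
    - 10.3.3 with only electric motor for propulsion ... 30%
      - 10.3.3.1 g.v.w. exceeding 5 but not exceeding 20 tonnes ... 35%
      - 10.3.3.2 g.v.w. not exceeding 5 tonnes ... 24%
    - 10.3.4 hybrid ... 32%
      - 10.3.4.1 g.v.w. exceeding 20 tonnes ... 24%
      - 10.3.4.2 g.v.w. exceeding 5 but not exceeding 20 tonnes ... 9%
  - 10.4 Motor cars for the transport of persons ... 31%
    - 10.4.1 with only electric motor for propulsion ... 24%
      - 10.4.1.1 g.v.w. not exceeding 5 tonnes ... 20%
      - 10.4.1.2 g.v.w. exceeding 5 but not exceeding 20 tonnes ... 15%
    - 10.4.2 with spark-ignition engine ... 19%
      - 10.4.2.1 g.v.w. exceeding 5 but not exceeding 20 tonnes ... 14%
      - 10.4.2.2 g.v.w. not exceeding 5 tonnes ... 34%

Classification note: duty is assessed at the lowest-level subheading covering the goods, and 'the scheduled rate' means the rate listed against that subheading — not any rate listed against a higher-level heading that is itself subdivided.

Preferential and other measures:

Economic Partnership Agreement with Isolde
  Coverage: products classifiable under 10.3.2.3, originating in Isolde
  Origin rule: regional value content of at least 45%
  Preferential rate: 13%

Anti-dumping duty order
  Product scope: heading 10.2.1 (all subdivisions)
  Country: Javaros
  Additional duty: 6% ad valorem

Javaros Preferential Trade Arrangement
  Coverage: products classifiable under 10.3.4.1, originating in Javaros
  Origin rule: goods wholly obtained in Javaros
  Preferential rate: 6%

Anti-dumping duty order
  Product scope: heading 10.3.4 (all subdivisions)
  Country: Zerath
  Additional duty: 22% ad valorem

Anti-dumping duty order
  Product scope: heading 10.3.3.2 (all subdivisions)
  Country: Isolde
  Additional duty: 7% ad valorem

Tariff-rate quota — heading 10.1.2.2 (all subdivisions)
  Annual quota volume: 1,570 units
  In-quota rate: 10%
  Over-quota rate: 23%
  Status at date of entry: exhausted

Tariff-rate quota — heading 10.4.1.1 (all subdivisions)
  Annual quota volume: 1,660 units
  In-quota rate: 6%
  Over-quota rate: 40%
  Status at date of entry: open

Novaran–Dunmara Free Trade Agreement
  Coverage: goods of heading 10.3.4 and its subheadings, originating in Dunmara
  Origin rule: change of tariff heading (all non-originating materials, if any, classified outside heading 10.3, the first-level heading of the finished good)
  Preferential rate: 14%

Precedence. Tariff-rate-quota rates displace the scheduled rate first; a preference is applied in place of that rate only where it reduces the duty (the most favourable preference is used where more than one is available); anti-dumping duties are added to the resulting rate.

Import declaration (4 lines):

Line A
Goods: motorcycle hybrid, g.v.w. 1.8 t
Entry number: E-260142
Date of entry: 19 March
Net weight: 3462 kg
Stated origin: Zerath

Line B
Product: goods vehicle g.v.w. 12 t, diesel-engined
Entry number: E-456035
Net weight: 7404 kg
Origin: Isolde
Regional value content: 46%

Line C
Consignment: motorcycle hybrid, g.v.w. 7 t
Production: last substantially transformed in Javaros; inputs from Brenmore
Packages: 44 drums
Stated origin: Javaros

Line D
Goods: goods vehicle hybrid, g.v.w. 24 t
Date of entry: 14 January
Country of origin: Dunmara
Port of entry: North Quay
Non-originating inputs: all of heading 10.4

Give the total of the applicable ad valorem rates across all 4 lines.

99%

Line A: motorcycle → 10.1; hybrid → 10.1.1; g.v.w. 1.8 t → 10.1.1.2. Scheduled 25%. No special measure applies. → 25%.
Line B: goods vehicle → 10.3; diesel-engined → 10.3.1; g.v.w. 12 t → 10.3.1.1. Scheduled 29%. Isolde agreement on 10.3.2.3: 10.3.1.1 not covered. → 29%.
Line C: motorcycle → 10.1; hybrid → 10.1.1; g.v.w. 7 t → 10.1.1.1. Scheduled 31%. Javaros agreement on 10.3.4.1: 10.1.1.1 not covered. → 31%.
Line D: goods vehicle → 10.3; hybrid → 10.3.4; g.v.w. 24 t → 10.3.4.1. Scheduled 24%. Dunmara agreement on 10.3.4: CTH met → 14% available; preferential 14%. → 14%.
Sum: 25% + 29% + 31% + 14% = 99%.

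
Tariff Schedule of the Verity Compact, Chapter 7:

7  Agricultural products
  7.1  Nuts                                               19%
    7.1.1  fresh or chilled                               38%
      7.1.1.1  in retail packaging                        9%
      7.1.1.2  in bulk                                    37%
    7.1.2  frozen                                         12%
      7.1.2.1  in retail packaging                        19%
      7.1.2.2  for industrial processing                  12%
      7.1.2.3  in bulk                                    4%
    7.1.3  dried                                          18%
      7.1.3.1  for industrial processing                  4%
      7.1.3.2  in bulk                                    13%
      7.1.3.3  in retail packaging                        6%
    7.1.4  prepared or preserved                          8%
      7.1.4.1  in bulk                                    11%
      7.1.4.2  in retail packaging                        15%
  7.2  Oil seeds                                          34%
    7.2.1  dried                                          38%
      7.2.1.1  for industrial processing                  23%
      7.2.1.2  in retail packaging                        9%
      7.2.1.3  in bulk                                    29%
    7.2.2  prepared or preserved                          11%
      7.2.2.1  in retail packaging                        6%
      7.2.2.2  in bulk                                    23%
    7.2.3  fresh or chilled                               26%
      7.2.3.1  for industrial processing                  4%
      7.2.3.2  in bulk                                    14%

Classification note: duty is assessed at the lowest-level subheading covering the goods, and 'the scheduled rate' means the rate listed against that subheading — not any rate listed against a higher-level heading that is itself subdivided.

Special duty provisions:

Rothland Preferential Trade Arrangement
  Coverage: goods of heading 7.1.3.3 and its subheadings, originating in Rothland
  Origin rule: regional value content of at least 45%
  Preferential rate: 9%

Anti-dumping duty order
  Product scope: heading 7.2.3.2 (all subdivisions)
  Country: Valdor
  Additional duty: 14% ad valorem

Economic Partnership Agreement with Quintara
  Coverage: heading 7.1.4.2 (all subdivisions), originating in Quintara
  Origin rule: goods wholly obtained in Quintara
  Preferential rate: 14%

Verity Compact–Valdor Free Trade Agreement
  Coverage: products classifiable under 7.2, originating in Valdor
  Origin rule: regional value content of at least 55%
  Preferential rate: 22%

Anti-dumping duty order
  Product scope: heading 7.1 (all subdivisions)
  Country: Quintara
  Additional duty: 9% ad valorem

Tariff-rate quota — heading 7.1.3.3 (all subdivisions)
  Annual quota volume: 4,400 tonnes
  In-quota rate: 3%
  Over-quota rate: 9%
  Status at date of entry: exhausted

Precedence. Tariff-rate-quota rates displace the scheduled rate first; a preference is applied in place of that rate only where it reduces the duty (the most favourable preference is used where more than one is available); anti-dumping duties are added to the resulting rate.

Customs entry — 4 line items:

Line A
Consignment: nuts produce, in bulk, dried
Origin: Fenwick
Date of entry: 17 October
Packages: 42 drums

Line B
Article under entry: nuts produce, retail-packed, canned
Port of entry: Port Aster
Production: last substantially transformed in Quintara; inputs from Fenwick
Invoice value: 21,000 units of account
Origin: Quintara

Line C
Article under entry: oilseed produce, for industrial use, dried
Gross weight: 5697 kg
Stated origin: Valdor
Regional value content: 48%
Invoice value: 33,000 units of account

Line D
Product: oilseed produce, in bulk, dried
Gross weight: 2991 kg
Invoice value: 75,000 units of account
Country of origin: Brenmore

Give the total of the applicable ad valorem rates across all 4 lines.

89%

Line A: nuts → 7.1; dried → 7.1.3; in bulk → 7.1.3.2. Scheduled 13%. No special measure applies. → 13%.
Line B: nuts → 7.1; canned → 7.1.4; retail-packed → 7.1.4.2. Scheduled 15%. Quintara agreement on 7.1.4.2: not wholly obtained; anti-dumping (Quintara, 7.1): +9%; total 15% + 9% = 24%. → 24%.
Line C: oilseed → 7.2; dried → 7.2.1; for industrial use → 7.2.1.1. Scheduled 23%. Valdor agreement on 7.2: RVC < 55%. → 23%.
Line D: oilseed → 7.2; dried → 7.2.1; in bulk → 7.2.1.3. Scheduled 29%. No special measure applies. → 29%.
Sum: 13% + 24% + 23% + 29% = 89%.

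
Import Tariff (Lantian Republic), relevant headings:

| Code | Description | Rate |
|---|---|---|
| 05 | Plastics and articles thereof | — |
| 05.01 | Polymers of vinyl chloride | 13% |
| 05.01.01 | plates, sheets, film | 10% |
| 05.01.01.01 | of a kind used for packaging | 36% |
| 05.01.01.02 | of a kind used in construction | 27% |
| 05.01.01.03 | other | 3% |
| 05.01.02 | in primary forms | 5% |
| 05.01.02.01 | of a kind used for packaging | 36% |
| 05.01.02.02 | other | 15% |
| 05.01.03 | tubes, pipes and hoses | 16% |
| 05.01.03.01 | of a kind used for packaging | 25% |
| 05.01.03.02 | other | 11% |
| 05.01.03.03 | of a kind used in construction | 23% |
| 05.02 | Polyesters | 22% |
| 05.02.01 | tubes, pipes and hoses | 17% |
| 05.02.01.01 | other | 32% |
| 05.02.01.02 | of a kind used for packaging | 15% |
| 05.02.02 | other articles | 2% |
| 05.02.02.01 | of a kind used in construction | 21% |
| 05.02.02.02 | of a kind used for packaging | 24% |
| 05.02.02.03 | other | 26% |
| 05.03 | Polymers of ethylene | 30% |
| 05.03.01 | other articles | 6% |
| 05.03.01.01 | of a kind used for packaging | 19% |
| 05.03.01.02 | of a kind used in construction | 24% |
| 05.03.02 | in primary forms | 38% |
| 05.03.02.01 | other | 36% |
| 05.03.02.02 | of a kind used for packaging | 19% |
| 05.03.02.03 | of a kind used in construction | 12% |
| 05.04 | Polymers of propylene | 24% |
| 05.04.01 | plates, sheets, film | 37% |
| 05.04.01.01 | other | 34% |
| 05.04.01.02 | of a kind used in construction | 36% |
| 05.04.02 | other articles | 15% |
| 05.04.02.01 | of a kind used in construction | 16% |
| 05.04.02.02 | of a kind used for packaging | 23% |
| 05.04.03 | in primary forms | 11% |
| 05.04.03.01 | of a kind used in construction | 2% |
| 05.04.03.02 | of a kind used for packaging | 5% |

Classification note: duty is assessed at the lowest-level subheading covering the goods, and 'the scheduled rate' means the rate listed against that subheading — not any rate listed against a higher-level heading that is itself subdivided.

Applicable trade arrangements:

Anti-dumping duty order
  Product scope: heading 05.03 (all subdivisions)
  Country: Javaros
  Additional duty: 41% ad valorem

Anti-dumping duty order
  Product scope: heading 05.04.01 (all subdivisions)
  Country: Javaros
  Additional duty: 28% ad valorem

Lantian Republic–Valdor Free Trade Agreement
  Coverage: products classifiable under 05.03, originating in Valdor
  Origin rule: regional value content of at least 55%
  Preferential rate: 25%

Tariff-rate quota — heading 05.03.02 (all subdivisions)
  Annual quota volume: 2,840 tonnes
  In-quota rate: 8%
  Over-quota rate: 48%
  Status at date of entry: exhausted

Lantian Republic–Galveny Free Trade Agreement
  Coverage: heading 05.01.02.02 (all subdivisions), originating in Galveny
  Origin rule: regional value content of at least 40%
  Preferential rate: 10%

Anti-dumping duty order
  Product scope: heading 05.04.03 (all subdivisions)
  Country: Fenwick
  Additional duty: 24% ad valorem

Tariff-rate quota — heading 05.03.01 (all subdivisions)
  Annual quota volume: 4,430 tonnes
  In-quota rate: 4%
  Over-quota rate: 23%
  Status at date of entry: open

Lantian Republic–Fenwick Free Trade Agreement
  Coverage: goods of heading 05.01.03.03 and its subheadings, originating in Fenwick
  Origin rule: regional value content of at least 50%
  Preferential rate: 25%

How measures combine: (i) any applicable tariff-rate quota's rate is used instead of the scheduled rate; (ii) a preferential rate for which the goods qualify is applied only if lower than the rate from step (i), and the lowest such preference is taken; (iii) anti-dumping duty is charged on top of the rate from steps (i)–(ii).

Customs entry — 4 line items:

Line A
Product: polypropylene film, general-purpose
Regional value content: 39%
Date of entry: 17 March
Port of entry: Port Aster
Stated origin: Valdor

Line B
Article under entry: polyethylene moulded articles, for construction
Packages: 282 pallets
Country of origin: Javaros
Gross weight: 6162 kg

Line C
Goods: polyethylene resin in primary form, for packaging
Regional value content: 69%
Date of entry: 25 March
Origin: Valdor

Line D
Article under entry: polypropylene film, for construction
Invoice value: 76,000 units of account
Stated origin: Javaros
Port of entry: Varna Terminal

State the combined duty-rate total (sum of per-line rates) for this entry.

Line A: polypropylene → 05.04; film → 05.04.01; general-purpose → 05.04.01.01. Scheduled 34%. Valdor agreement on 05.03: 05.04.01.01 not covered. → 34%.
Line B: polyethylene → 05.03; moulded articles → 05.03.01; for construction → 05.03.01.02. Scheduled 24%. quota on 05.03.01 open → in-quota 4%; anti-dumping (Javaros, 05.03): +41%; total 4% + 41% = 45%. → 45%.
Line C: polyethylene → 05.03; resin in primary form → 05.03.02; for packaging → 05.03.02.02. Scheduled 19%. quota on 05.03.02 exhausted → over-quota 48%; Valdor agreement on 05.03: RVC ≥ 55% → 25% available; preferential 25%. → 25%.
Line D: polypropylene → 05.04; film → 05.04.01; for construction → 05.04.01.02. Scheduled 36%. anti-dumping (Javaros, 05.04.01): +28%; total 36% + 28% = 64%. → 64%.
Sum: 34% + 45% + 25% + 64% = 168%.

168%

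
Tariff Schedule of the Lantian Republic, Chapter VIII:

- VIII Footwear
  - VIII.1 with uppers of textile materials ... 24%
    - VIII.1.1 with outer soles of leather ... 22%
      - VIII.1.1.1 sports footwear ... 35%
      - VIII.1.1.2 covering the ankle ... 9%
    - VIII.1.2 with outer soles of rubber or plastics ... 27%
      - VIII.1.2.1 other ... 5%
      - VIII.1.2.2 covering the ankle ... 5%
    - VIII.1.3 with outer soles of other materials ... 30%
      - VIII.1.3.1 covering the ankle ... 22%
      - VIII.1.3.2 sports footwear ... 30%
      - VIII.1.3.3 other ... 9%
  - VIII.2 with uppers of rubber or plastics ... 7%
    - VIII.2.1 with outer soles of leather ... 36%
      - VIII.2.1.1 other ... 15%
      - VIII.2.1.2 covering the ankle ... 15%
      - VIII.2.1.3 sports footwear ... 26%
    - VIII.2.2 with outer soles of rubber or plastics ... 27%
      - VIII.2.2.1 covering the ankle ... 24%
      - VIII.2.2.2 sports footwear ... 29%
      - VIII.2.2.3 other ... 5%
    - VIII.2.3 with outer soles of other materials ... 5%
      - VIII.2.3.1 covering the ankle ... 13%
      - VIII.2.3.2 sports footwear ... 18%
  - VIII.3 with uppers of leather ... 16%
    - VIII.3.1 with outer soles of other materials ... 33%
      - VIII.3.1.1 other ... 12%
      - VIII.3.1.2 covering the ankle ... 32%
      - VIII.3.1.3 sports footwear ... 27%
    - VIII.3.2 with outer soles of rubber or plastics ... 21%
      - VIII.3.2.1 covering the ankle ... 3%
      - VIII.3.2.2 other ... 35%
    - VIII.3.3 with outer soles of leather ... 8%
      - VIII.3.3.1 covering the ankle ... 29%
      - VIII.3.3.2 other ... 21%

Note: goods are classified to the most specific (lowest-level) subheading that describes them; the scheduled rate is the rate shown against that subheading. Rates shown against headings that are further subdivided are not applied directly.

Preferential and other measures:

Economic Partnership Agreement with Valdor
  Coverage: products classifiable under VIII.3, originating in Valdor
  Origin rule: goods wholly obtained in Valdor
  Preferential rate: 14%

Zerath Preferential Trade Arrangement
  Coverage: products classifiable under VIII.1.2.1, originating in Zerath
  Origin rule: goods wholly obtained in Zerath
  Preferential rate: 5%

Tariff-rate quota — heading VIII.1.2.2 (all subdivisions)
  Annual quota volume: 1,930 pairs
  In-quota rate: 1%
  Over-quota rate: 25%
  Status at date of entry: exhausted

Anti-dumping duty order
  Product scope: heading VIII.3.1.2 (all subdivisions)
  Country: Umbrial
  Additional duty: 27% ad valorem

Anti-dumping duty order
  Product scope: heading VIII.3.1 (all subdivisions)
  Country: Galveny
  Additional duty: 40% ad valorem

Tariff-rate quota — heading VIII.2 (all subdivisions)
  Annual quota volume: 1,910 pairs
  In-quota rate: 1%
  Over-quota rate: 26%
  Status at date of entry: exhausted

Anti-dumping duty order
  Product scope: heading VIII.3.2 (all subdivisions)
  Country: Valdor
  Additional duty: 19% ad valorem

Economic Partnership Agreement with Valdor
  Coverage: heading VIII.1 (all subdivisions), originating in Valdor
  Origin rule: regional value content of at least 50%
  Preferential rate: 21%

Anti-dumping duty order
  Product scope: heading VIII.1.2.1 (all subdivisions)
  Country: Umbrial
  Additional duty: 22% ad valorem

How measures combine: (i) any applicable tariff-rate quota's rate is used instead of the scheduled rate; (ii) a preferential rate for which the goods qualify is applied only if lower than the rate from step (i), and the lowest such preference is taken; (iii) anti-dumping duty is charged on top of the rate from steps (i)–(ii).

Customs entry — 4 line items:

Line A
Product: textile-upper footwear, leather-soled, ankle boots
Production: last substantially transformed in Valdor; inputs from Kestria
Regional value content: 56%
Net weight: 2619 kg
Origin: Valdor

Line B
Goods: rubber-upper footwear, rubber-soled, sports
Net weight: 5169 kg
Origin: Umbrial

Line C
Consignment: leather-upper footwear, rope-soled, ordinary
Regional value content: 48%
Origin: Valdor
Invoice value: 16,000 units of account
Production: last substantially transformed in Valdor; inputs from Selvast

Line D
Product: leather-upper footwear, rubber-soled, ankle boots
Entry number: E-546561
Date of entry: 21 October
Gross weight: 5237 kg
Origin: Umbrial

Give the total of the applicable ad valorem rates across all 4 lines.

Line A: textile-upper → VIII.1; leather-soled → VIII.1.1; ankle boots → VIII.1.1.2. Scheduled 9%. Valdor agreement on VIII.3: VIII.1.1.2 not covered; Valdor agreement on VIII.1: RVC ≥ 50% → 21% available; preference 21% not lower than 9% → no reduction. → 9%.
Line B: rubber-upper → VIII.2; rubber-soled → VIII.2.2; sports → VIII.2.2.2. Scheduled 29%. quota on VIII.2 exhausted → over-quota 26%. → 26%.
Line C: leather-upper → VIII.3; rope-soled → VIII.3.1; ordinary → VIII.3.1.1. Scheduled 12%. Valdor agreement on VIII.3: not wholly obtained; Valdor agreement on VIII.1: VIII.3.1.1 not covered. → 12%.
Line D: leather-upper → VIII.3; rubber-soled → VIII.3.2; ankle boots → VIII.3.2.1. Scheduled 3%. No special measure applies. → 3%.
Sum: 9% + 26% + 12% + 3% = 50%.

50%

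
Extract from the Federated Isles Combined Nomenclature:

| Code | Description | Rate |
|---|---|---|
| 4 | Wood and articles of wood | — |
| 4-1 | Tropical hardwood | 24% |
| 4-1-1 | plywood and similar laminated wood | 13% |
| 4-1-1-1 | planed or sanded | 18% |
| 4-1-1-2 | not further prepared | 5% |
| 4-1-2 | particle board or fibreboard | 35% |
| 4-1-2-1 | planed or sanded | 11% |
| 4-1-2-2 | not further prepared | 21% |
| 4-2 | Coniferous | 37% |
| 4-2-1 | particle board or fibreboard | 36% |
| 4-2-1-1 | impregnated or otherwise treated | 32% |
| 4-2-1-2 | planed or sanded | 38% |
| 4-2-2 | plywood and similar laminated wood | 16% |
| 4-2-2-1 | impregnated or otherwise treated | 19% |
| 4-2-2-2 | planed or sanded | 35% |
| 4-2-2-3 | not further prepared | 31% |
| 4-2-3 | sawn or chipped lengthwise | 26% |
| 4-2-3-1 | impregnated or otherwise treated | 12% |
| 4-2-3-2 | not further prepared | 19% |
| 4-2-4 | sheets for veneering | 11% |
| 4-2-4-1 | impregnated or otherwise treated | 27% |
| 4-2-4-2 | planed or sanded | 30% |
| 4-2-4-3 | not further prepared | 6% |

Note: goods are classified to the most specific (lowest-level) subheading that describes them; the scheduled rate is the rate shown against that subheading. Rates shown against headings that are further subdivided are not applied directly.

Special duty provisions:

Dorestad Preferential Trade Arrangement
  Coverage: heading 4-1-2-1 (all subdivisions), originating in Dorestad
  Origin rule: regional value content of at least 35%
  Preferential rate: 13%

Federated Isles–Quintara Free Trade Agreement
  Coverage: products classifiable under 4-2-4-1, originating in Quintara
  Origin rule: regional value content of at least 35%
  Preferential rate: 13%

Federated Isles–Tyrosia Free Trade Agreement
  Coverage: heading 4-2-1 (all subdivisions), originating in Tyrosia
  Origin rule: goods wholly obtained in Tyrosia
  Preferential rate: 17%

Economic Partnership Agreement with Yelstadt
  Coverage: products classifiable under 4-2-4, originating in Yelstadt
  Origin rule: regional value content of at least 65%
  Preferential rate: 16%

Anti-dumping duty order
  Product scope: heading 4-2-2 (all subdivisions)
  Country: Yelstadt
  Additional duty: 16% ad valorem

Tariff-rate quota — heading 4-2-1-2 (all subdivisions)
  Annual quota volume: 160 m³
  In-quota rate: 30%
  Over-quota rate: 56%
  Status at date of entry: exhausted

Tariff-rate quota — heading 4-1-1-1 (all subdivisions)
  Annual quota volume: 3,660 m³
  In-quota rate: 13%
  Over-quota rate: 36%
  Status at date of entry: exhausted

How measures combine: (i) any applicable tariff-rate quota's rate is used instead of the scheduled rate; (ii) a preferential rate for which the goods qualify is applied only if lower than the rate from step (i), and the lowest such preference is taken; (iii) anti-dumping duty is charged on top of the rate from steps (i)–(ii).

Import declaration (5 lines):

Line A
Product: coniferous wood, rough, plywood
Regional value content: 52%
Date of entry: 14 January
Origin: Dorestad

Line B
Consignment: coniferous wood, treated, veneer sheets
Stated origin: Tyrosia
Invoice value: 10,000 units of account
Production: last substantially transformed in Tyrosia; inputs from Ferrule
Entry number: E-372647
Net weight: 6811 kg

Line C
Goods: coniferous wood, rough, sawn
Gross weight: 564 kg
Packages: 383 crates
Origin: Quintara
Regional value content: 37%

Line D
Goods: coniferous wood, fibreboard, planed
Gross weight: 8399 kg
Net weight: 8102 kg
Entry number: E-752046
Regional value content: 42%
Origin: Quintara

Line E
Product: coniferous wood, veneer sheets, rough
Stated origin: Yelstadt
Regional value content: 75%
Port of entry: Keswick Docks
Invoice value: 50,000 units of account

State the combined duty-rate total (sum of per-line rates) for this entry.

139%

Line A: coniferous → 4-2; plywood → 4-2-2; rough → 4-2-2-3. Scheduled 31%. Dorestad agreement on 4-1-2-1: 4-2-2-3 not covered. → 31%.
Line B: coniferous → 4-2; veneer sheets → 4-2-4; treated → 4-2-4-1. Scheduled 27%. Tyrosia agreement on 4-2-1: 4-2-4-1 not covered. → 27%.
Line C: coniferous → 4-2; sawn → 4-2-3; rough → 4-2-3-2. Scheduled 19%. Quintara agreement on 4-2-4-1: 4-2-3-2 not covered. → 19%.
Line D: coniferous → 4-2; fibreboard → 4-2-1; planed → 4-2-1-2. Scheduled 38%. quota on 4-2-1-2 exhausted → over-quota 56%; Quintara agreement on 4-2-4-1: 4-2-1-2 not covered. → 56%.
Line E: coniferous → 4-2; veneer sheets → 4-2-4; rough → 4-2-4-3. Scheduled 6%. Yelstadt agreement on 4-2-4: RVC ≥ 65% → 16% available; preference 16% not lower than 6% → no reduction. → 6%.
Sum: 31% + 27% + 19% + 56% + 6% = 139%.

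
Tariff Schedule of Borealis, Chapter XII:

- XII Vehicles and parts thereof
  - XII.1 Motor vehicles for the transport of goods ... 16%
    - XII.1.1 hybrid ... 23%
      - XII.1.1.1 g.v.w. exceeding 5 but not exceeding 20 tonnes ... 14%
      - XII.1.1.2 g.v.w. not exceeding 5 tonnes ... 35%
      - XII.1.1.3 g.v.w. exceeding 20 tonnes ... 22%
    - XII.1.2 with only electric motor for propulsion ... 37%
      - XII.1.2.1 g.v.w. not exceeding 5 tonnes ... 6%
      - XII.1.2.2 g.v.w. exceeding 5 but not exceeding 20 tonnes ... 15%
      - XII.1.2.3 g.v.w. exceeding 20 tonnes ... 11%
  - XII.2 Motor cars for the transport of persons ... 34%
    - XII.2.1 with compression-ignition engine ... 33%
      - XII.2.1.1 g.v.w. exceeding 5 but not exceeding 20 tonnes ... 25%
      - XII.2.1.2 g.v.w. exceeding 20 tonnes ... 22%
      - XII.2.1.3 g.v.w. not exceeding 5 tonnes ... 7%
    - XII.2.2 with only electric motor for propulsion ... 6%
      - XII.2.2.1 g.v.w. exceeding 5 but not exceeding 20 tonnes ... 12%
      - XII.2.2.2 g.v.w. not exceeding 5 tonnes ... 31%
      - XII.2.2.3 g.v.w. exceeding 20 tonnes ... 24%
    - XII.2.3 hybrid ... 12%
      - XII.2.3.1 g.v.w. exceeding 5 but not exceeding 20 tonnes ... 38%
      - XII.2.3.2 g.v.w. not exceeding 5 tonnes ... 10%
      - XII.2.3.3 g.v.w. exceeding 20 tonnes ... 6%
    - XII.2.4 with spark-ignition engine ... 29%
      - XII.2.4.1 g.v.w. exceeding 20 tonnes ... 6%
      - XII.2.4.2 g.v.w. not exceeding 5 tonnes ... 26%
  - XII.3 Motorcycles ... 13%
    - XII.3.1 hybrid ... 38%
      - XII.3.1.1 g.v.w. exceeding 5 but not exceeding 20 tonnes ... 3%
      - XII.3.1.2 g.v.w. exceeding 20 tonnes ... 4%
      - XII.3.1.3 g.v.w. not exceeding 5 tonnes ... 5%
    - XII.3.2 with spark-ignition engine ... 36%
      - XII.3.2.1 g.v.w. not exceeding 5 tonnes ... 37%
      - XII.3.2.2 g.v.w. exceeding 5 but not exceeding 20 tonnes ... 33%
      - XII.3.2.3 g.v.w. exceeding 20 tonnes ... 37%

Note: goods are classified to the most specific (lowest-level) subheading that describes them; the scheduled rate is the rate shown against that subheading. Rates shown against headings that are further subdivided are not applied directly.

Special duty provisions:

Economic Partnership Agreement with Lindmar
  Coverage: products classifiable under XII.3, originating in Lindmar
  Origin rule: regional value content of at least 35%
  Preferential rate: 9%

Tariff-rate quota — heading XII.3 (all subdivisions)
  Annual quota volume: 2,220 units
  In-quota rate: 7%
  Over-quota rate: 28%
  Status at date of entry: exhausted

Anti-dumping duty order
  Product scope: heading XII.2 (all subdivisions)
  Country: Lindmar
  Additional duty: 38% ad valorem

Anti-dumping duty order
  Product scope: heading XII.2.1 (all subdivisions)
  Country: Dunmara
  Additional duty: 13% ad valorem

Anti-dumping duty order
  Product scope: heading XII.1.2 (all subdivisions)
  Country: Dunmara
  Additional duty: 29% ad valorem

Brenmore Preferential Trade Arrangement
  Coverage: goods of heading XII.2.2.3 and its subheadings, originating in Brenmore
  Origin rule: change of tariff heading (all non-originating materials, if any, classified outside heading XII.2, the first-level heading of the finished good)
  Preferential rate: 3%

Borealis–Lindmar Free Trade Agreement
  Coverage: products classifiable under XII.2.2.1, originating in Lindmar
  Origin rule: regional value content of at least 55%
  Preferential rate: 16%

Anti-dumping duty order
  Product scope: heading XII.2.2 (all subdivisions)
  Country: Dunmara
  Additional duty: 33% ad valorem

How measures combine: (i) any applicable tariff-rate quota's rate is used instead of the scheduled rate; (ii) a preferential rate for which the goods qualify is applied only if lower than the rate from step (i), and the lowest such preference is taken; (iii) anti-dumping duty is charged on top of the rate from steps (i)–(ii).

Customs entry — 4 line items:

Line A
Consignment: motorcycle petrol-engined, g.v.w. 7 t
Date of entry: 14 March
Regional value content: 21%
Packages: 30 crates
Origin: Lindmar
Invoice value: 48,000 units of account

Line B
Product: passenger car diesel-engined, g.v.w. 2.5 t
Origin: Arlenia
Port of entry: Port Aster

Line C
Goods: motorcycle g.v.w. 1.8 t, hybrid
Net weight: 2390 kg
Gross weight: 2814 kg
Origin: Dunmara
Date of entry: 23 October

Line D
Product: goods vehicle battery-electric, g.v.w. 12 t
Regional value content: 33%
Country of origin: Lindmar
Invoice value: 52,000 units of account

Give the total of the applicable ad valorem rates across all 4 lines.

Line A: motorcycle → XII.3; petrol-engined → XII.3.2; g.v.w. 7 t → XII.3.2.2. Scheduled 33%. quota on XII.3 exhausted → over-quota 28%; Lindmar agreement on XII.3: RVC < 35%; Lindmar agreement on XII.2.2.1: XII.3.2.2 not covered. → 28%.
Line B: passenger car → XII.2; diesel-engined → XII.2.1; g.v.w. 2.5 t → XII.2.1.3. Scheduled 7%. No special measure applies. → 7%.
Line C: motorcycle → XII.3; hybrid → XII.3.1; g.v.w. 1.8 t → XII.3.1.3. Scheduled 5%. quota on XII.3 exhausted → over-quota 28%. → 28%.
Line D: goods vehicle → XII.1; battery-electric → XII.1.2; g.v.w. 12 t → XII.1.2.2. Scheduled 15%. Lindmar agreement on XII.3: XII.1.2.2 not covered; Lindmar agreement on XII.2.2.1: XII.1.2.2 not covered. → 15%.
Sum: 28% + 7% + 28% + 15% = 78%.

78%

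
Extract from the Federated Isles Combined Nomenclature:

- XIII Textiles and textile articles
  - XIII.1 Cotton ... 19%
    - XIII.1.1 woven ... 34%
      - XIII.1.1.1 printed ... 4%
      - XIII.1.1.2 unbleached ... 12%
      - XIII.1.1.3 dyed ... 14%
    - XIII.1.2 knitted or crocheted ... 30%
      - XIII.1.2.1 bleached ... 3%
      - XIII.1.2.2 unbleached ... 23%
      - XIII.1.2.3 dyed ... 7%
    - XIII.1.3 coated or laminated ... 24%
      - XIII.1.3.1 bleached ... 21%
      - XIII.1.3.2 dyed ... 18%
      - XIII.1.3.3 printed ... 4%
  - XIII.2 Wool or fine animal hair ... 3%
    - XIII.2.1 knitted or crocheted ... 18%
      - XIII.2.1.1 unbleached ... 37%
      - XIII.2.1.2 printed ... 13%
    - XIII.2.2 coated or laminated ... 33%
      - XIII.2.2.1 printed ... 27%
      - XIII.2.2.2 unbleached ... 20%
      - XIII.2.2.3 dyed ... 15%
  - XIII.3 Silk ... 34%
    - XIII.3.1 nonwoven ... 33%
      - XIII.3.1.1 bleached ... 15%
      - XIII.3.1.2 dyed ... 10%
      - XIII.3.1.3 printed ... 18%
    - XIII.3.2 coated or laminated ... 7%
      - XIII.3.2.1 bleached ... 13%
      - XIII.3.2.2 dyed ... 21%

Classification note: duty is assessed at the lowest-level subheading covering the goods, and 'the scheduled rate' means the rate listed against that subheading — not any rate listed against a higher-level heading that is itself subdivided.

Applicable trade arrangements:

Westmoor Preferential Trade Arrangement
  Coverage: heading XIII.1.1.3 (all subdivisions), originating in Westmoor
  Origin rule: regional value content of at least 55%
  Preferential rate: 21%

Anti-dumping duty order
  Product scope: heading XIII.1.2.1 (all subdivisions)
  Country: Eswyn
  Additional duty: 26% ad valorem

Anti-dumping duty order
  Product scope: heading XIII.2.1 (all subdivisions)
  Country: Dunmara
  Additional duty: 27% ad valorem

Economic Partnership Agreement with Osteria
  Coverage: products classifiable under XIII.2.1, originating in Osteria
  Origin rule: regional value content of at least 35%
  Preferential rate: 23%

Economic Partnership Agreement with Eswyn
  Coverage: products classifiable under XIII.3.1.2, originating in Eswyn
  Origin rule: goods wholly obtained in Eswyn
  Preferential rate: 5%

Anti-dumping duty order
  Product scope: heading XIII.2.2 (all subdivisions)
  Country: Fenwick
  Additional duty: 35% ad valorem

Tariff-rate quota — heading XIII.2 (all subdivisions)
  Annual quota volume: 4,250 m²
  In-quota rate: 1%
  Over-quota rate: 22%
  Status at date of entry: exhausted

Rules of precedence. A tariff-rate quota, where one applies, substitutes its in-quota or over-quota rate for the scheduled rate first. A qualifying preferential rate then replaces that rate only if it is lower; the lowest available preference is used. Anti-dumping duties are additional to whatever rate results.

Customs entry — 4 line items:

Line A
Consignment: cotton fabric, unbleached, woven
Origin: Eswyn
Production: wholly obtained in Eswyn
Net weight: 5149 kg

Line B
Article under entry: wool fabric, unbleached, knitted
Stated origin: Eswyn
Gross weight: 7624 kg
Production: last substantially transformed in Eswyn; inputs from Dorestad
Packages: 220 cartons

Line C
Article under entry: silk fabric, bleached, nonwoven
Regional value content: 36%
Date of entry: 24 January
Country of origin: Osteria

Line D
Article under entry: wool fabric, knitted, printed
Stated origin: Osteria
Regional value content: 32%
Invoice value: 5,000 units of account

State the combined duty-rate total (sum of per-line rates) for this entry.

Line A: cotton → XIII.1; woven → XIII.1.1; unbleached → XIII.1.1.2. Scheduled 12%. Eswyn agreement on XIII.3.1.2: XIII.1.1.2 not covered. → 12%.
Line B: wool → XIII.2; knitted → XIII.2.1; unbleached → XIII.2.1.1. Scheduled 37%. quota on XIII.2 exhausted → over-quota 22%; Eswyn agreement on XIII.3.1.2: XIII.2.1.1 not covered. → 22%.
Line C: silk → XIII.3; nonwoven → XIII.3.1; bleached → XIII.3.1.1. Scheduled 15%. Osteria agreement on XIII.2.1: XIII.3.1.1 not covered. → 15%.
Line D: wool → XIII.2; knitted → XIII.2.1; printed → XIII.2.1.2. Scheduled 13%. quota on XIII.2 exhausted → over-quota 22%; Osteria agreement on XIII.2.1: RVC < 35%. → 22%.
Sum: 12% + 22% + 15% + 22% = 71%.

71%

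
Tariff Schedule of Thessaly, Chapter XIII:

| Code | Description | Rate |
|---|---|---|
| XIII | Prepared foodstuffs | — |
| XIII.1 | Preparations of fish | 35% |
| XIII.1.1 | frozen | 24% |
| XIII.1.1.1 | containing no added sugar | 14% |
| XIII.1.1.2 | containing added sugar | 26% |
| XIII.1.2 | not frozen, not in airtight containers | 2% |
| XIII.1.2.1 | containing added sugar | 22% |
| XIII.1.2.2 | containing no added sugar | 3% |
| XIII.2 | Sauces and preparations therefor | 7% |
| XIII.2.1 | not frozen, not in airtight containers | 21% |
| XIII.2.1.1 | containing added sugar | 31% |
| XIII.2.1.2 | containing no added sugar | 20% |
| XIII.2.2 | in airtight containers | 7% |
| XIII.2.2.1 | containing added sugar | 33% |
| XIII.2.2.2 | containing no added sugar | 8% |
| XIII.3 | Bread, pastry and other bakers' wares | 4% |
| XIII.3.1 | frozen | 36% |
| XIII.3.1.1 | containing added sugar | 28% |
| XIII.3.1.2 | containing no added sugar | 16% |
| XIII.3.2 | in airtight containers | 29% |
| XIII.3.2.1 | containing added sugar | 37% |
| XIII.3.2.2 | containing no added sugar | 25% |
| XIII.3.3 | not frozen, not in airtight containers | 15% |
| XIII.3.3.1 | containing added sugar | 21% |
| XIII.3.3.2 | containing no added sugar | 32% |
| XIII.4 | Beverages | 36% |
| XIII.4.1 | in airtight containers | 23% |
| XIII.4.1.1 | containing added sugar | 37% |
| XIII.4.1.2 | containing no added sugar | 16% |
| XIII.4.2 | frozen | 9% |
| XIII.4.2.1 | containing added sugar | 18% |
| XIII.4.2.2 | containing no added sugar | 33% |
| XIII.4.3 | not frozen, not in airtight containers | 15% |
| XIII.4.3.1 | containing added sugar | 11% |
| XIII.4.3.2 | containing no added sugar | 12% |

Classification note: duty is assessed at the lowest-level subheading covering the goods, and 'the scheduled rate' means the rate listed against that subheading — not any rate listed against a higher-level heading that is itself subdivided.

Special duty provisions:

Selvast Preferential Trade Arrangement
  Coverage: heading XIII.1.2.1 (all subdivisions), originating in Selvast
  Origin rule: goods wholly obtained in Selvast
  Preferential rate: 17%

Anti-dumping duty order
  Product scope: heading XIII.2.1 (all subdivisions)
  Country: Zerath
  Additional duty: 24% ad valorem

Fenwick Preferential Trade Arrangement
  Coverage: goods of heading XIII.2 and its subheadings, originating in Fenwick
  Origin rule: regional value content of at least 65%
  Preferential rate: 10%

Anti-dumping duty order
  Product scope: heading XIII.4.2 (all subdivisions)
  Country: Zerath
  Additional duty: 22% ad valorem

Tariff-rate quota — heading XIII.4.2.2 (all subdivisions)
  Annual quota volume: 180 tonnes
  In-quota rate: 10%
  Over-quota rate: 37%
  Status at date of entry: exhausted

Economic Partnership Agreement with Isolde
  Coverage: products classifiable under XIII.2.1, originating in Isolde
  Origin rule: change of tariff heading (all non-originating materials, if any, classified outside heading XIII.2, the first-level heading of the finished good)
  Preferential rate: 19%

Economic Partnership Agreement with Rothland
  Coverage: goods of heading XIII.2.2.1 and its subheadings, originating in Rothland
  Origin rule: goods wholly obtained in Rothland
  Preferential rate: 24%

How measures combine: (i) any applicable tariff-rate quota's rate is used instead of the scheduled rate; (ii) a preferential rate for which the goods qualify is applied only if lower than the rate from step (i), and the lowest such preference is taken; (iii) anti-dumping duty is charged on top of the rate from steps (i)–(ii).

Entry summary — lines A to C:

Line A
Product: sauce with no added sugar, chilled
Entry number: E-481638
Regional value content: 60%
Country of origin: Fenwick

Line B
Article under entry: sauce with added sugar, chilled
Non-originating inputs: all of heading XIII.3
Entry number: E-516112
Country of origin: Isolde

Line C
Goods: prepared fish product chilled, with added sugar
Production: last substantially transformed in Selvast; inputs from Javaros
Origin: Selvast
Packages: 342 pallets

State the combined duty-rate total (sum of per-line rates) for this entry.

61%

Line A: sauce → XIII.2; chilled → XIII.2.1; with no added sugar → XIII.2.1.2. Scheduled 20%. Fenwick agreement on XIII.2: RVC < 65%. → 20%.
Line B: sauce → XIII.2; chilled → XIII.2.1; with added sugar → XIII.2.1.1. Scheduled 31%. Isolde agreement on XIII.2.1: CTH met → 19% available; preferential 19%. → 19%.
Line C: prepared fish product → XIII.1; chilled → XIII.1.2; with added sugar → XIII.1.2.1. Scheduled 22%. Selvast agreement on XIII.1.2.1: not wholly obtained. → 22%.
Sum: 20% + 19% + 22% = 61%.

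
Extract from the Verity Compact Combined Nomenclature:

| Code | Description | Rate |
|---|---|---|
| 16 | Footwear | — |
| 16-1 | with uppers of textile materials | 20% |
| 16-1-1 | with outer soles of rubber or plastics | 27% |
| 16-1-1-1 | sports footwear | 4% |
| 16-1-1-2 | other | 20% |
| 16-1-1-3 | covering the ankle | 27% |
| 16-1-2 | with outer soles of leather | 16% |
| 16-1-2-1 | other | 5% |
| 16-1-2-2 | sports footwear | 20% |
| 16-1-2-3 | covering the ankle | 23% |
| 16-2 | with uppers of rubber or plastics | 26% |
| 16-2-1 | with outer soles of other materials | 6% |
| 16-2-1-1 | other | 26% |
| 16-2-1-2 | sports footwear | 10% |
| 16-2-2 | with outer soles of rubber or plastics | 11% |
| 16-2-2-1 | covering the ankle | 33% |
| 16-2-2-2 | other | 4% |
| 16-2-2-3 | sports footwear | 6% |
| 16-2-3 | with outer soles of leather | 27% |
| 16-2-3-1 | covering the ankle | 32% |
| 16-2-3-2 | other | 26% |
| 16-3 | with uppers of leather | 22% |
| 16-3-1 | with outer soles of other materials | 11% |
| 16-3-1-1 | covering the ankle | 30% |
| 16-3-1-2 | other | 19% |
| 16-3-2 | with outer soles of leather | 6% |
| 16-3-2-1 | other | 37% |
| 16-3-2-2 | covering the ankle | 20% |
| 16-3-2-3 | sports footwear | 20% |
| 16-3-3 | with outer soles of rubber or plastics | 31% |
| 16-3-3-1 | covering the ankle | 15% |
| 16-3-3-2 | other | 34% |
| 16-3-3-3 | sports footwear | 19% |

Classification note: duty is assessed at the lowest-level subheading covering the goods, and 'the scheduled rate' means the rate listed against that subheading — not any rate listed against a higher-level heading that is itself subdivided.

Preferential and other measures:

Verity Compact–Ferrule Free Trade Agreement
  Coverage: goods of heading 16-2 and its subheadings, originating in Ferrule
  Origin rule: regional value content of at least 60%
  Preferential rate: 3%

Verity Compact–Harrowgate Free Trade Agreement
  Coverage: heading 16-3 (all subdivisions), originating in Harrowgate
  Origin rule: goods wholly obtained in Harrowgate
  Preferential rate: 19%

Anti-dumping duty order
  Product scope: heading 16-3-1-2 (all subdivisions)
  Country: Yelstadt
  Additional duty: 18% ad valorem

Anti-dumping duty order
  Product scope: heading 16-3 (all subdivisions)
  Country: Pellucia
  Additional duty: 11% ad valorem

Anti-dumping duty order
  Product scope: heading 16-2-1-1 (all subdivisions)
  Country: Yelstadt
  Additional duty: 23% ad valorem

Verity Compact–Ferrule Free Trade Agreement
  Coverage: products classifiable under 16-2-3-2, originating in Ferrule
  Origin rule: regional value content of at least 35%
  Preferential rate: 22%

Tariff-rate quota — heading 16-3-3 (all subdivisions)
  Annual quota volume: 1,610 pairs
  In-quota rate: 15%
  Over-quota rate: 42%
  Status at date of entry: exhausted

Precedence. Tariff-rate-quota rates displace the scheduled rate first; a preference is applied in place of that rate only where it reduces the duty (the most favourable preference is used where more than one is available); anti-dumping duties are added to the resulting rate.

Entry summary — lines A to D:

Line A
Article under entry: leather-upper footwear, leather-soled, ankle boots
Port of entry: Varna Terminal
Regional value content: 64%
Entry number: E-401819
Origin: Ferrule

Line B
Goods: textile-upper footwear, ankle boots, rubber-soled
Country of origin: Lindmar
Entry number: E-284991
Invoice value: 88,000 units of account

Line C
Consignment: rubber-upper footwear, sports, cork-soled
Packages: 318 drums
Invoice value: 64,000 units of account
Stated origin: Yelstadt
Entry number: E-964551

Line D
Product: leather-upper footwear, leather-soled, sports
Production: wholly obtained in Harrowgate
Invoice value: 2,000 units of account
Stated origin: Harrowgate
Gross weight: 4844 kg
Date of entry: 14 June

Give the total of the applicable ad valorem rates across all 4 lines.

Line A: leather-upper → 16-3; leather-soled → 16-3-2; ankle boots → 16-3-2-2. Scheduled 20%. Ferrule agreement on 16-2: 16-3-2-2 not covered; Ferrule agreement on 16-2-3-2: 16-3-2-2 not covered. → 20%.
Line B: textile-upper → 16-1; rubber-soled → 16-1-1; ankle boots → 16-1-1-3. Scheduled 27%. No special measure applies. → 27%.
Line C: rubber-upper → 16-2; cork-soled → 16-2-1; sports → 16-2-1-2. Scheduled 10%. No special measure applies. → 10%.
Line D: leather-upper → 16-3; leather-soled → 16-3-2; sports → 16-3-2-3. Scheduled 20%. Harrowgate agreement on 16-3: wholly obtained → 19% available; preferential 19%. → 19%.
Sum: 20% + 27% + 10% + 19% = 76%.

76%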